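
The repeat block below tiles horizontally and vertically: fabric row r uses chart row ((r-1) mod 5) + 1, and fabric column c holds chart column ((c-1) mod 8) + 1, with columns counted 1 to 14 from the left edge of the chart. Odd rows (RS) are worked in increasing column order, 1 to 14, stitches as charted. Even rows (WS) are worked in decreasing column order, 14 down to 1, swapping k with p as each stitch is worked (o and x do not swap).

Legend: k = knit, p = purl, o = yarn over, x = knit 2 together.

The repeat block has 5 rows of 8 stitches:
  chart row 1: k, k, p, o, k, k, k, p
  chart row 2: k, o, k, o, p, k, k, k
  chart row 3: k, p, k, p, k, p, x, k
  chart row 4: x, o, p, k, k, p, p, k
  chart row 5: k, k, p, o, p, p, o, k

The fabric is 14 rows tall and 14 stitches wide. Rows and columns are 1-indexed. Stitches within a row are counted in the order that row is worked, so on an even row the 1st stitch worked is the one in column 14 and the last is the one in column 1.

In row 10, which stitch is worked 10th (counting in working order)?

Row 10: (10-1) mod 5 = 4, so use chart row 5. Even row -> WS.
Chart row 5 tiled across columns 1-14: k k p o p p o k k k p o p p
WS row: flip the tiled sequence (start at column 14) and apply k<->p; o and x stay.
Row 10 as worked: k k o k p p p o k k o k p p
Counting 10 along the worked row gives k.

== STITCH ==
k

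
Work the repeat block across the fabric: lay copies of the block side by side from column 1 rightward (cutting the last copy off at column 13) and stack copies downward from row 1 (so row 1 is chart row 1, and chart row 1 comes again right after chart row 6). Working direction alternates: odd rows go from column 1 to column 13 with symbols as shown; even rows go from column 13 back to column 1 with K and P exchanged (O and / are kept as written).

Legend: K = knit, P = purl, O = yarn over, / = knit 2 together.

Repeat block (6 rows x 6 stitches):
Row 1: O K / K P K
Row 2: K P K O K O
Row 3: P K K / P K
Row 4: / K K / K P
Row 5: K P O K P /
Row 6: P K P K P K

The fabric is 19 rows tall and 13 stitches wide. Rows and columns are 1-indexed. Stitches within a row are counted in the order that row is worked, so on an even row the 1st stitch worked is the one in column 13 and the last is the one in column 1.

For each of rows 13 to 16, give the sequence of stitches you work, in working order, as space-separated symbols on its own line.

Result:
O K / K P K O K / K P K O
P O P O P K P O P O P K P
P K K / P K P K K / P K P
/ K P / P P / K P / P P /

Derivation:
Row 13: chart row 1, RS - tile across columns 1-13 and work as-is.
Row 14: chart row 2, WS - tiled (columns 1-13): K P K O K O K P K O K O K; work from column 13 back to 1 with K<->P swapped.
Row 15: chart row 3, RS - tile across columns 1-13 and work as-is.
Row 16: chart row 4, WS - tiled (columns 1-13): / K K / K P / K K / K P /; work from column 13 back to 1 with K<->P swapped.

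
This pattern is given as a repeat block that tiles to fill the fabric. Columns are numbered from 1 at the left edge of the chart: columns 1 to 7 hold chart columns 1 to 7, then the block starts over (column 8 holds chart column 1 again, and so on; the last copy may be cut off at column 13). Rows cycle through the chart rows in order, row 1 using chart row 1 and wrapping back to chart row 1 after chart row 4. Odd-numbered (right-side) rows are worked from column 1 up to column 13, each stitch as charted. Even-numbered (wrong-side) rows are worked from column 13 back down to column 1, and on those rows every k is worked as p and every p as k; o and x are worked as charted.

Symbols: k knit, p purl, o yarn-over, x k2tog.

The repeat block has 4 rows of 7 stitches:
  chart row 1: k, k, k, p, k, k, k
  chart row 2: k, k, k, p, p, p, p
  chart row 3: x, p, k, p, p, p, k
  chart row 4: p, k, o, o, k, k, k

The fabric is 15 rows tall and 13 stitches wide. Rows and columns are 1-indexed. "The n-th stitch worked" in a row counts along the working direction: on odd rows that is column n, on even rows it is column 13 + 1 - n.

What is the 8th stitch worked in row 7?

For row 7: chart row = ((7-1) mod 4) + 1 = 3; this is a RS (odd) row.
Chart row 3 tiled across columns 1-13: x p k p p p k x p k p p p
Right side: take the tiled row as-is (worked left to right from column 1).
Counting 8 along the worked row gives x.

== STITCH ==
x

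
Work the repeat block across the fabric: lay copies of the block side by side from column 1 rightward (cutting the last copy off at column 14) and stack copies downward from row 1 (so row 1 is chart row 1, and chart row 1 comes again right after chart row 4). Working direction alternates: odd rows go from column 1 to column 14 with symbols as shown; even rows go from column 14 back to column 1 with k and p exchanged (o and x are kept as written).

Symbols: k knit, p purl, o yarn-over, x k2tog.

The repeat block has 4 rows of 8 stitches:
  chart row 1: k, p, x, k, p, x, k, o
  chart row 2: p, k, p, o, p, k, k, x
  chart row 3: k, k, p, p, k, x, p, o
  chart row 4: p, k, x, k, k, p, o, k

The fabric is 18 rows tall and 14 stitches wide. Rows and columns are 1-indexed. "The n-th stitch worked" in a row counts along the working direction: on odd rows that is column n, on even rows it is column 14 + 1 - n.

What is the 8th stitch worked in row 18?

Stitch:
p

Derivation:
For row 18: chart row = ((18-1) mod 4) + 1 = 2; this is a WS (even) row.
Chart row 2 tiled across columns 1-14: p k p o p k k x p k p o p k
WS: work from column 14 back to column 1 (reverse the tiled row), swapping k<->p (o and x unchanged).
Row 18 as worked: p k o k p k x p p k o k p k
The 8th stitch worked is p.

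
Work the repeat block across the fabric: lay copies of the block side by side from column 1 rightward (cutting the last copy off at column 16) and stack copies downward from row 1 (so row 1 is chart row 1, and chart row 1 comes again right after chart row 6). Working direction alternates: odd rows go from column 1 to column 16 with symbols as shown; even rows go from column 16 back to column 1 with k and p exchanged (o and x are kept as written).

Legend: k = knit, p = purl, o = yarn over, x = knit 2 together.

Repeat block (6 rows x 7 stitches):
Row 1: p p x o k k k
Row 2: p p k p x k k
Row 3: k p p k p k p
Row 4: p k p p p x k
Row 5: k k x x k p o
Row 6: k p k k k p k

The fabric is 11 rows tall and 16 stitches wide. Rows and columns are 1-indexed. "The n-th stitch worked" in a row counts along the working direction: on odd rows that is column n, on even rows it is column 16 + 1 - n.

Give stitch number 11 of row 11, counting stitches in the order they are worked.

For row 11: chart row = ((11-1) mod 6) + 1 = 5; this is a RS (odd) row.
Chart row 5 tiled across columns 1-16: k k x x k p o k k x x k p o k k
RS row: no reversal, no swap; stitch n worked = column n.
Stitch 11 in working order -> x

== STITCH ==
x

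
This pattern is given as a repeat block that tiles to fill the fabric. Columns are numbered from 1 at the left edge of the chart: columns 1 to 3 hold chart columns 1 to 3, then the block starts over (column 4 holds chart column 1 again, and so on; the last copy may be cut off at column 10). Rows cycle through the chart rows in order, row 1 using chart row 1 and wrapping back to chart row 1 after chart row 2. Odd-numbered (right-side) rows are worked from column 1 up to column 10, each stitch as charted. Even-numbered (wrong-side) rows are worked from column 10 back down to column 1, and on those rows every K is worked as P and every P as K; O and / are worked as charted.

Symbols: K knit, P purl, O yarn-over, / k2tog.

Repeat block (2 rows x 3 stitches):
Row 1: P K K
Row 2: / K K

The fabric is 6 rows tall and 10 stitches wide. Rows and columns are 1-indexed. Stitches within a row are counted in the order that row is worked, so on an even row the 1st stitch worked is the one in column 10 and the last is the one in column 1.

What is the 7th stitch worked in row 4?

Row 4 uses chart row ((4-1) mod 2)+1 = 2. Row 4 is even, so WS.
Chart row 2 tiled across columns 1-10: / K K / K K / K K /
WS: work from column 10 back to column 1 (reverse the tiled row), swapping K<->P (O and / unchanged).
Row 4 as worked: / P P / P P / P P /
Counting 7 along the worked row gives /.

== STITCH ==
/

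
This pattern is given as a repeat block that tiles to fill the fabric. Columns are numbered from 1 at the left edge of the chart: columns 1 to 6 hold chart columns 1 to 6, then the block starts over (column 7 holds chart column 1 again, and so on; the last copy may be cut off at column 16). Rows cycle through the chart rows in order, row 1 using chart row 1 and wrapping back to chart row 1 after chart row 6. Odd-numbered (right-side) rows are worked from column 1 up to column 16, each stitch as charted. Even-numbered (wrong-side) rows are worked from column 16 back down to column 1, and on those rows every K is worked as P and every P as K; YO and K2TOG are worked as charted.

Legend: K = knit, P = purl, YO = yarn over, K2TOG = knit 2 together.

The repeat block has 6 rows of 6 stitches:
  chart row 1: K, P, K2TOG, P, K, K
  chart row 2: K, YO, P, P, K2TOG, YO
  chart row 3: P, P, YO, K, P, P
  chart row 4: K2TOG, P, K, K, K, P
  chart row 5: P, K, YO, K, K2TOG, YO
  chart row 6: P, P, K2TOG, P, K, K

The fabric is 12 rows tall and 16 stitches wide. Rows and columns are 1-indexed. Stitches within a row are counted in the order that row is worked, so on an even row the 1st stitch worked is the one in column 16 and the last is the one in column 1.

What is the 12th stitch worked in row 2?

Stitch:
K2TOG

Derivation:
For row 2: chart row = ((2-1) mod 6) + 1 = 2; this is a WS (even) row.
Chart row 2 tiled across columns 1-16: K YO P P K2TOG YO K YO P P K2TOG YO K YO P P
WS: work from column 16 back to column 1 (reverse the tiled row), swapping K<->P (YO and K2TOG unchanged).
Row 2 as worked: K K YO P YO K2TOG K K YO P YO K2TOG K K YO P
Counting 12 along the worked row gives K2TOG.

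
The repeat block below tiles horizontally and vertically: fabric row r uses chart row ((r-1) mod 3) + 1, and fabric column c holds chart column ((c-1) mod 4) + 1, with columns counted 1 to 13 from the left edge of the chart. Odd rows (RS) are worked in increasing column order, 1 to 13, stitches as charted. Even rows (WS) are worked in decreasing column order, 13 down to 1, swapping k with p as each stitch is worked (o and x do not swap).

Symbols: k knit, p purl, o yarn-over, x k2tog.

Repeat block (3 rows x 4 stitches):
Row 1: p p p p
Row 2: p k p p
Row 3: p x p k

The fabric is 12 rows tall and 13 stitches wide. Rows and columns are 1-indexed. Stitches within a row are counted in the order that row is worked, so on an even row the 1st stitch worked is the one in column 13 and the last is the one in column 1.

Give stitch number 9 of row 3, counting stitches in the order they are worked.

Row 3 uses chart row ((3-1) mod 3)+1 = 3. Row 3 is odd, so RS.
Chart row 3 tiled across columns 1-13: p x p k p x p k p x p k p
RS row: no reversal, no swap; stitch n worked = column n.
The 9th stitch worked is p.

Stitch:
p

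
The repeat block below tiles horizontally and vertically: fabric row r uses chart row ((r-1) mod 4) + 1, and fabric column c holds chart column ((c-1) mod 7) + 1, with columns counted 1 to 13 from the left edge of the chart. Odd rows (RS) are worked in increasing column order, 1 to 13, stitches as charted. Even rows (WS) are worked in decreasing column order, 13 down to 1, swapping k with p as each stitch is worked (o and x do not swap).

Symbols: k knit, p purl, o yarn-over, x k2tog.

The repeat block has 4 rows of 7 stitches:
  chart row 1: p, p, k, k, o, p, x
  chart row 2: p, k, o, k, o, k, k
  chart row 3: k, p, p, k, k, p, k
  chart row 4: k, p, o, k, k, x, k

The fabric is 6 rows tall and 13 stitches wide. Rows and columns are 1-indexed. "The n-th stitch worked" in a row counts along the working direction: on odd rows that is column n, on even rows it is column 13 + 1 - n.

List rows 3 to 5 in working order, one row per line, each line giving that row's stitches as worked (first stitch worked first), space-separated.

Row 3: chart row 3, RS - tile across columns 1-13 and work as-is.
Row 4: chart row 4, WS - tiled (columns 1-13): k p o k k x k k p o k k x; work from column 13 back to 1 with k<->p swapped.
Row 5: chart row 1, RS - tile across columns 1-13 and work as-is.

Result:
k p p k k p k k p p k k p
x p p o k p p x p p o k p
p p k k o p x p p k k o p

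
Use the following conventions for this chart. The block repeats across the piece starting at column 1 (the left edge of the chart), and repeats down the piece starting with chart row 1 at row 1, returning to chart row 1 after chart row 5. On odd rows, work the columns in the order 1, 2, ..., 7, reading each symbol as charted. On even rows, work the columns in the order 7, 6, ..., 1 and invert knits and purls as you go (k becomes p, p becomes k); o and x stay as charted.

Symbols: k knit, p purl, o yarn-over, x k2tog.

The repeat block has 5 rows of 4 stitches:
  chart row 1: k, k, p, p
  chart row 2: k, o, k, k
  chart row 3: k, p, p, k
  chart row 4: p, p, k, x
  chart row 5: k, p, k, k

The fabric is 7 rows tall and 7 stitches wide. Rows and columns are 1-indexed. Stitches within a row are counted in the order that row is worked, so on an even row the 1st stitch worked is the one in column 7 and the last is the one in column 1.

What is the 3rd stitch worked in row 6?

Row 6 uses chart row ((6-1) mod 5)+1 = 1. Row 6 is even, so WS.
Chart row 1 tiled across columns 1-7: k k p p k k p
WS row: flip the tiled sequence (start at column 7) and apply k<->p; o and x stay.
Row 6 as worked: k p p k k p p
Counting 3 along the worked row gives p.

Result:
p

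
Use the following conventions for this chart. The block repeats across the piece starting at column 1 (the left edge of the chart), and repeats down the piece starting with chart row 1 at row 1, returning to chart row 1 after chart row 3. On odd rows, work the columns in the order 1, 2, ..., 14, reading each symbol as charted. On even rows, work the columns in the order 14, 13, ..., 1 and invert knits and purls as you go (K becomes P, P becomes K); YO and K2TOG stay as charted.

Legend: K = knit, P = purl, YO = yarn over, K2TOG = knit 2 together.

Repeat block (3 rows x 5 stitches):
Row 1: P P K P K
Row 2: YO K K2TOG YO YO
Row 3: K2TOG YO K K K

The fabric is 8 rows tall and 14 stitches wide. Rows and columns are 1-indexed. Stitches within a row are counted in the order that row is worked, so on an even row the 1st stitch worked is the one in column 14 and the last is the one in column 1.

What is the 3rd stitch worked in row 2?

Row 2: (2-1) mod 3 = 1, so use chart row 2. Even row -> WS.
Chart row 2 tiled across columns 1-14: YO K K2TOG YO YO YO K K2TOG YO YO YO K K2TOG YO
WS row: flip the tiled sequence (start at column 14) and apply K<->P; YO and K2TOG stay.
Row 2 as worked: YO K2TOG P YO YO YO K2TOG P YO YO YO K2TOG P YO
Stitch 3 in working order -> P

Result:
P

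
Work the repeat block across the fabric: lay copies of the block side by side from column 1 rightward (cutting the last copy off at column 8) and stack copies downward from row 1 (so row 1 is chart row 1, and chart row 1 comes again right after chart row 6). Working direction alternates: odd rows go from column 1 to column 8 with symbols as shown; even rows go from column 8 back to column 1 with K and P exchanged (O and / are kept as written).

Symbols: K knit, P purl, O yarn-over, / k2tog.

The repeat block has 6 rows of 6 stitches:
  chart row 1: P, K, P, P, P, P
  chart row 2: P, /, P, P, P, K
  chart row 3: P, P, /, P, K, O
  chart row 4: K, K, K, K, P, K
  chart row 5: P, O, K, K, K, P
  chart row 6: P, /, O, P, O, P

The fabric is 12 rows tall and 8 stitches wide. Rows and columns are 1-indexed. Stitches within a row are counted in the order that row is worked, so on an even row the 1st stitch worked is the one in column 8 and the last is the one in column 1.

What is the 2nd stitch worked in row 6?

Result:
K

Derivation:
For row 6: chart row = ((6-1) mod 6) + 1 = 6; this is a WS (even) row.
Chart row 6 tiled across columns 1-8: P / O P O P P /
WS: work from column 8 back to column 1 (reverse the tiled row), swapping K<->P (O and / unchanged).
Row 6 as worked: / K K O K O / K
Stitch 2 in working order -> K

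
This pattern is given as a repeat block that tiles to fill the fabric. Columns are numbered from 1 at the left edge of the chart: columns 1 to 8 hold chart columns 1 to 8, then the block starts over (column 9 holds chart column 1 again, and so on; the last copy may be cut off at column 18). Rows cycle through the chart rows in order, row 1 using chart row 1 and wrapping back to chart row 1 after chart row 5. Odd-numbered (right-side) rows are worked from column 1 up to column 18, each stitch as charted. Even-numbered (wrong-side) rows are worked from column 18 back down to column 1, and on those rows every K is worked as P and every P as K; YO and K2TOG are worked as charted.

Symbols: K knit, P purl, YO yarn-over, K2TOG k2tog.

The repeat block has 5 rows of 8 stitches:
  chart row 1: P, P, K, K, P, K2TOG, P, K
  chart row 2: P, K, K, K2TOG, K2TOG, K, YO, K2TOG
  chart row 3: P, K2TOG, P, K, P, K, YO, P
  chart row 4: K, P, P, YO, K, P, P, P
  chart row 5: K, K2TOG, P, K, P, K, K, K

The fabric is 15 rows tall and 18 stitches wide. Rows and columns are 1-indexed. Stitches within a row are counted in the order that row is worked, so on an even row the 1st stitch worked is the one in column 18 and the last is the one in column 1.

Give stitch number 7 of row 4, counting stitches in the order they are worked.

Stitch:
YO

Derivation:
Row 4: (4-1) mod 5 = 3, so use chart row 4. Even row -> WS.
Chart row 4 tiled across columns 1-18: K P P YO K P P P K P P YO K P P P K P
Wrong side: read the tiled row from column 18 down to 1 and exchange K with P (leave YO, K2TOG).
Row 4 as worked: K P K K K P YO K K P K K K P YO K K P
Stitch 7 in working order -> YO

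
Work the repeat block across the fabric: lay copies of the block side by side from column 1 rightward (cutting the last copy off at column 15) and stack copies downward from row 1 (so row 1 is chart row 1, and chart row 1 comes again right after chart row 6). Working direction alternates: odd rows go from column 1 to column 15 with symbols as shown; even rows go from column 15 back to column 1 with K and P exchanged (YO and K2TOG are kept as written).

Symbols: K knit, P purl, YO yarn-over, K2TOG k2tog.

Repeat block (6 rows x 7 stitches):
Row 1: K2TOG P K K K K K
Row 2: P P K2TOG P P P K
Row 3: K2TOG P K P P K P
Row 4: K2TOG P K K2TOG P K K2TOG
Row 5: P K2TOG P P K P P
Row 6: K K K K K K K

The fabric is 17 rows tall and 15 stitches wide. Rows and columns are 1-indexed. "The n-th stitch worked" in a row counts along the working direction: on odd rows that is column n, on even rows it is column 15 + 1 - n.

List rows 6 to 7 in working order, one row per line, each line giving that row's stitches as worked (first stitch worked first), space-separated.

Result:
P P P P P P P P P P P P P P P
K2TOG P K K K K K K2TOG P K K K K K K2TOG

Derivation:
Row 6: chart row 6, WS - tiled (columns 1-15): K K K K K K K K K K K K K K K; work from column 15 back to 1 with K<->P swapped.
Row 7: chart row 1, RS - tile across columns 1-15 and work as-is.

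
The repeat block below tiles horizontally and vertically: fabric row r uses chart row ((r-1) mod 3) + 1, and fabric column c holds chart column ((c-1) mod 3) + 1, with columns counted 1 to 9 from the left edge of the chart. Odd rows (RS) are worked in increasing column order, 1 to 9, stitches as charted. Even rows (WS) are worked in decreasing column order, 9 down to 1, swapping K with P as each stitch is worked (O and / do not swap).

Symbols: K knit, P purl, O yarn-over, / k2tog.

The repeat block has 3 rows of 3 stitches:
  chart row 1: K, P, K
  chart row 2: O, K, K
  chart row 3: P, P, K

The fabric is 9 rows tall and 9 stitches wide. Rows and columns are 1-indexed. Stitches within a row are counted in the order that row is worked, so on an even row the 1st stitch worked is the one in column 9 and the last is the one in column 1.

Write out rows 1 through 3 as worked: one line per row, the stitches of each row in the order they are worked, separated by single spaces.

Row 1: chart row 1, RS - tile across columns 1-9 and work as-is.
Row 2: chart row 2, WS - tiled (columns 1-9): O K K O K K O K K; work from column 9 back to 1 with K<->P swapped.
Row 3: chart row 3, RS - tile across columns 1-9 and work as-is.

Result:
K P K K P K K P K
P P O P P O P P O
P P K P P K P P K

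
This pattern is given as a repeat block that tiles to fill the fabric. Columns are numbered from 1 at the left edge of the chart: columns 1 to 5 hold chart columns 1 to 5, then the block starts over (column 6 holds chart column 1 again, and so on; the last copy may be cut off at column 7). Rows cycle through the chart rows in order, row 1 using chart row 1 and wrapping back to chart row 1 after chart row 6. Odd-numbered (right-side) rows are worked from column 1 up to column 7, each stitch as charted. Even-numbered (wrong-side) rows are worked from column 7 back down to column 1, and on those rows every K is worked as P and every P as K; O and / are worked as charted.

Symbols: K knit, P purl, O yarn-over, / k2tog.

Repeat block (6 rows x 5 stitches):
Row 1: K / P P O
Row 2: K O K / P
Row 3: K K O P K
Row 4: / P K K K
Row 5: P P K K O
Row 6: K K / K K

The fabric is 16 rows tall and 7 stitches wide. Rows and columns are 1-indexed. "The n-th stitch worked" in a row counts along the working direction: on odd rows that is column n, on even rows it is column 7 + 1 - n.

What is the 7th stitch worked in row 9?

For row 9: chart row = ((9-1) mod 6) + 1 = 3; this is a RS (odd) row.
Chart row 3 tiled across columns 1-7: K K O P K K K
RS: work column 1 to column 7, symbols as charted — the tiled row is the row as worked.
The 7th stitch worked is K.

Stitch:
K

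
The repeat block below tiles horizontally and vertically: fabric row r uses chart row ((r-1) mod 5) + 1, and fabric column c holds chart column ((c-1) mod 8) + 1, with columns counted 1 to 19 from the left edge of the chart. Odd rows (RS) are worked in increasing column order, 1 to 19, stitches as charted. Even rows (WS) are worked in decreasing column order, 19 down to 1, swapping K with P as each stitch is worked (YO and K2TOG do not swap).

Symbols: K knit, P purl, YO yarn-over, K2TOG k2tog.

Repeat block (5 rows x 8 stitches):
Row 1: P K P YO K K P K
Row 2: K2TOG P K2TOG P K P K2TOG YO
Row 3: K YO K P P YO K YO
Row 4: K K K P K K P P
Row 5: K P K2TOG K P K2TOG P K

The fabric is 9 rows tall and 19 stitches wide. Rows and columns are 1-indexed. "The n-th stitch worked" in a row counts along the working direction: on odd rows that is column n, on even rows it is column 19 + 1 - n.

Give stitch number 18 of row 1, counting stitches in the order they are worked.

== STITCH ==
K

Derivation:
For row 1: chart row = ((1-1) mod 5) + 1 = 1; this is a RS (odd) row.
Chart row 1 tiled across columns 1-19: P K P YO K K P K P K P YO K K P K P K P
RS: work column 1 to column 19, symbols as charted — the tiled row is the row as worked.
The 18th stitch worked is K.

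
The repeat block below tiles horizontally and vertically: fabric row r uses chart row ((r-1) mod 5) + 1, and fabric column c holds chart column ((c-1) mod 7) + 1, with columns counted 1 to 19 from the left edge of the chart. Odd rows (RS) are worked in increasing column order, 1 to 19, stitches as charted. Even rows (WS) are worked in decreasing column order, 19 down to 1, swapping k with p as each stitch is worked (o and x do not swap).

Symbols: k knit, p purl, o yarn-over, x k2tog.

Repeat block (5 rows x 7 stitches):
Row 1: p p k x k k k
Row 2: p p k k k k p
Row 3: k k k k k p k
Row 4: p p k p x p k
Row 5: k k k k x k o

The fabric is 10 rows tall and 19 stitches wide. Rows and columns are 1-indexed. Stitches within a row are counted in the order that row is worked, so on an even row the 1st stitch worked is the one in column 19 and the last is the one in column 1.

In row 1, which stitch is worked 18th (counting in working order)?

For row 1: chart row = ((1-1) mod 5) + 1 = 1; this is a RS (odd) row.
Chart row 1 tiled across columns 1-19: p p k x k k k p p k x k k k p p k x k
RS row: no reversal, no swap; stitch n worked = column n.
Counting 18 along the worked row gives x.

Result:
x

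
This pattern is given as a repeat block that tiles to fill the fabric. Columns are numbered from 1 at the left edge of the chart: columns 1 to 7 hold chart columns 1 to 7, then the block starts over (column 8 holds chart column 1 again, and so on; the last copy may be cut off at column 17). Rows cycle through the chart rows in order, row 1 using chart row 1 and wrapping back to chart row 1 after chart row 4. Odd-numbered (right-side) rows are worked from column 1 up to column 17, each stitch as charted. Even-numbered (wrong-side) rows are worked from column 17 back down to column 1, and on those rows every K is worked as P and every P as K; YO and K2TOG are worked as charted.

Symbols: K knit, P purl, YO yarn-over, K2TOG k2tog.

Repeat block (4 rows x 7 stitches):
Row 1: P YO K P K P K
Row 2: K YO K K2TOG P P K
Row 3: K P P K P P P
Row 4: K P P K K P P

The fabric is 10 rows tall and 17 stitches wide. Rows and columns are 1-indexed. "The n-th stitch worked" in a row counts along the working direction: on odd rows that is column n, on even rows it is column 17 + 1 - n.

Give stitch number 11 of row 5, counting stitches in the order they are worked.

For row 5: chart row = ((5-1) mod 4) + 1 = 1; this is a RS (odd) row.
Chart row 1 tiled across columns 1-17: P YO K P K P K P YO K P K P K P YO K
Right side: take the tiled row as-is (worked left to right from column 1).
Counting 11 along the worked row gives P.

Stitch:
P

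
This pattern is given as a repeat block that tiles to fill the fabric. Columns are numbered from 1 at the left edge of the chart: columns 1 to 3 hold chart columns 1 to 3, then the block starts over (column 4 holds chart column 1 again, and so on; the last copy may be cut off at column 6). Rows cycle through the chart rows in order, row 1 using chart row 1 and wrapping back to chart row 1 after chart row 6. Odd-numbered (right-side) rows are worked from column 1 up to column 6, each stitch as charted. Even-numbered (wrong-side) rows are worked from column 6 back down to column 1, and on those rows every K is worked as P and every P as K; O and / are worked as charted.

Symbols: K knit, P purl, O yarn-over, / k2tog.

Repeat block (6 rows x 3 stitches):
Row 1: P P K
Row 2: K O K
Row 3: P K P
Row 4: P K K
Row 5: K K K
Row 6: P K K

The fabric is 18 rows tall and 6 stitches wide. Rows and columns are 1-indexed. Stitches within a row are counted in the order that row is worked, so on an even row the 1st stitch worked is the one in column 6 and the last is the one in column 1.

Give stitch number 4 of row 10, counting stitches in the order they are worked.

Row 10: (10-1) mod 6 = 3, so use chart row 4. Even row -> WS.
Chart row 4 tiled across columns 1-6: P K K P K K
WS: work from column 6 back to column 1 (reverse the tiled row), swapping K<->P (O and / unchanged).
Row 10 as worked: P P K P P K
The 4th stitch worked is P.

== STITCH ==
P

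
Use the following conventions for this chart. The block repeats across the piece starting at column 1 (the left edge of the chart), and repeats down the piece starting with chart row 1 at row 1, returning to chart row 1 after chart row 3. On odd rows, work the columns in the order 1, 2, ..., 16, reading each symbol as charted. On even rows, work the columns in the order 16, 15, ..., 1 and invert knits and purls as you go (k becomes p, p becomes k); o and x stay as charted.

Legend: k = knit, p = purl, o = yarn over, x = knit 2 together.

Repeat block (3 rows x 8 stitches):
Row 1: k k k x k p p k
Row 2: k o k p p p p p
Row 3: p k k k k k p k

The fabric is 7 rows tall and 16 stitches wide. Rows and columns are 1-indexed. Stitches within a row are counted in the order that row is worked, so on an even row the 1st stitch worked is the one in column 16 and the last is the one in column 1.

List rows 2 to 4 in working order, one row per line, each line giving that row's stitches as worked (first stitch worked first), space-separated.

Rows as worked:
k k k k k p o p k k k k k p o p
p k k k k k p k p k k k k k p k
p k k p x p p p p k k p x p p p

Derivation:
Row 2: chart row 2, WS - tiled (columns 1-16): k o k p p p p p k o k p p p p p; work from column 16 back to 1 with k<->p swapped.
Row 3: chart row 3, RS - tile across columns 1-16 and work as-is.
Row 4: chart row 1, WS - tiled (columns 1-16): k k k x k p p k k k k x k p p k; work from column 16 back to 1 with k<->p swapped.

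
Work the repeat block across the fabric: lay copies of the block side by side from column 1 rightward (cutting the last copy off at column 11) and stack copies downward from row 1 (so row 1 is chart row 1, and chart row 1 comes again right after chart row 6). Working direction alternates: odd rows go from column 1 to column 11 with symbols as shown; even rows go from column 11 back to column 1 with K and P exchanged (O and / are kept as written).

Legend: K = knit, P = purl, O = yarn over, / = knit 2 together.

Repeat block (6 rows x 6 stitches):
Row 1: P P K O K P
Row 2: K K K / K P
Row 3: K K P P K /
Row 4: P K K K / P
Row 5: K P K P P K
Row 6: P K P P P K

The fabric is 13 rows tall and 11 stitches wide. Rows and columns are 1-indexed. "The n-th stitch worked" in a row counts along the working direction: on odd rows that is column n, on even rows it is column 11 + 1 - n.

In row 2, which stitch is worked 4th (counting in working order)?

Stitch:
P

Derivation:
For row 2: chart row = ((2-1) mod 6) + 1 = 2; this is a WS (even) row.
Chart row 2 tiled across columns 1-11: K K K / K P K K K / K
Wrong side: read the tiled row from column 11 down to 1 and exchange K with P (leave O, /).
Row 2 as worked: P / P P P K P / P P P
Counting 4 along the worked row gives P.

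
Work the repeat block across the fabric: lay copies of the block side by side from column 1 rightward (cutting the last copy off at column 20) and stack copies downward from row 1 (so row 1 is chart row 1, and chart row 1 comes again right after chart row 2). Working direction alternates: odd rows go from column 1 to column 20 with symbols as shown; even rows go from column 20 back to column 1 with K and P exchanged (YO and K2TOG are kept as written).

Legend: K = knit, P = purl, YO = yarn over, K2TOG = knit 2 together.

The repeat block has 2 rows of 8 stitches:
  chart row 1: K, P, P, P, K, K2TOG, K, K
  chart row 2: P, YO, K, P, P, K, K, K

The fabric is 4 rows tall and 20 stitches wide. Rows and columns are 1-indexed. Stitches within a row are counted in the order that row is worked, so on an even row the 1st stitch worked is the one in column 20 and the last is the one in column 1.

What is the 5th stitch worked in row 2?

== STITCH ==
P

Derivation:
For row 2: chart row = ((2-1) mod 2) + 1 = 2; this is a WS (even) row.
Chart row 2 tiled across columns 1-20: P YO K P P K K K P YO K P P K K K P YO K P
WS row: flip the tiled sequence (start at column 20) and apply K<->P; YO and K2TOG stay.
Row 2 as worked: K P YO K P P P K K P YO K P P P K K P YO K
Counting 5 along the worked row gives P.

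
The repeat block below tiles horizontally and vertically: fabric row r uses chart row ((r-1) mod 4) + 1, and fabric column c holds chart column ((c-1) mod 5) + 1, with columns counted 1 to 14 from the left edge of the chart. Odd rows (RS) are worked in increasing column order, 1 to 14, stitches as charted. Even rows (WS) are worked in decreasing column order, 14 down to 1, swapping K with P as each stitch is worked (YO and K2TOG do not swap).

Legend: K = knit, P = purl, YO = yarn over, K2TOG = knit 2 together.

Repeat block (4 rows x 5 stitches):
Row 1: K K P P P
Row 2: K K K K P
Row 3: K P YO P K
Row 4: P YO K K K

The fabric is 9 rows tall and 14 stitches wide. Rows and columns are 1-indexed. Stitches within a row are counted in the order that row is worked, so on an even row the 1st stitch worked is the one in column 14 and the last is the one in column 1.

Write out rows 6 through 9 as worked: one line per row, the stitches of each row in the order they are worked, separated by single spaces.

Rows as worked:
P P P P K P P P P K P P P P
K P YO P K K P YO P K K P YO P
P P YO K P P P YO K P P P YO K
K K P P P K K P P P K K P P

Derivation:
Row 6: chart row 2, WS - tiled (columns 1-14): K K K K P K K K K P K K K K; work from column 14 back to 1 with K<->P swapped.
Row 7: chart row 3, RS - tile across columns 1-14 and work as-is.
Row 8: chart row 4, WS - tiled (columns 1-14): P YO K K K P YO K K K P YO K K; work from column 14 back to 1 with K<->P swapped.
Row 9: chart row 1, RS - tile across columns 1-14 and work as-is.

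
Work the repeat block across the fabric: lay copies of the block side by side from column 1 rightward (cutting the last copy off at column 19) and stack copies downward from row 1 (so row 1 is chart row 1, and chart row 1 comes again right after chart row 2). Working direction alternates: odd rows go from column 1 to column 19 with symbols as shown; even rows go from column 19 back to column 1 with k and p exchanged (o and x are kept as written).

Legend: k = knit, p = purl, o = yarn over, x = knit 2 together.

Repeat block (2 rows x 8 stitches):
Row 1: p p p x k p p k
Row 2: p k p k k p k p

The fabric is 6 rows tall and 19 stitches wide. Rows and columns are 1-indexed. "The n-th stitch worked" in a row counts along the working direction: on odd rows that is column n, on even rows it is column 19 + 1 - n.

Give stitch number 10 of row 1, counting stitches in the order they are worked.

Result:
p

Derivation:
Row 1 uses chart row ((1-1) mod 2)+1 = 1. Row 1 is odd, so RS.
Chart row 1 tiled across columns 1-19: p p p x k p p k p p p x k p p k p p p
RS: work column 1 to column 19, symbols as charted — the tiled row is the row as worked.
The 10th stitch worked is p.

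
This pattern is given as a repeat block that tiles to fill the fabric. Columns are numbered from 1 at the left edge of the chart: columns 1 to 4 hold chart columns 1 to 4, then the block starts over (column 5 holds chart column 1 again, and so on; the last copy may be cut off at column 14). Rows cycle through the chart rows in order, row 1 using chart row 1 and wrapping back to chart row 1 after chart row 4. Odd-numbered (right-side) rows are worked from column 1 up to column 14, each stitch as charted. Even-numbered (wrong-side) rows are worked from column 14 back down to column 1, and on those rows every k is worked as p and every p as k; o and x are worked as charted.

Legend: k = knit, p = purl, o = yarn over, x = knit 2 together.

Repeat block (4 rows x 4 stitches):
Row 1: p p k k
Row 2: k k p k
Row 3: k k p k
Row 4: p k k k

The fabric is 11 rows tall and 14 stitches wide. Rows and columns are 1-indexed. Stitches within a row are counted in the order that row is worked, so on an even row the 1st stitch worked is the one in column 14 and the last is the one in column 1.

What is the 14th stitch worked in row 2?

Row 2 uses chart row ((2-1) mod 4)+1 = 2. Row 2 is even, so WS.
Chart row 2 tiled across columns 1-14: k k p k k k p k k k p k k k
Wrong side: read the tiled row from column 14 down to 1 and exchange k with p (leave o, x).
Row 2 as worked: p p p k p p p k p p p k p p
Stitch 14 in working order -> p

== STITCH ==
p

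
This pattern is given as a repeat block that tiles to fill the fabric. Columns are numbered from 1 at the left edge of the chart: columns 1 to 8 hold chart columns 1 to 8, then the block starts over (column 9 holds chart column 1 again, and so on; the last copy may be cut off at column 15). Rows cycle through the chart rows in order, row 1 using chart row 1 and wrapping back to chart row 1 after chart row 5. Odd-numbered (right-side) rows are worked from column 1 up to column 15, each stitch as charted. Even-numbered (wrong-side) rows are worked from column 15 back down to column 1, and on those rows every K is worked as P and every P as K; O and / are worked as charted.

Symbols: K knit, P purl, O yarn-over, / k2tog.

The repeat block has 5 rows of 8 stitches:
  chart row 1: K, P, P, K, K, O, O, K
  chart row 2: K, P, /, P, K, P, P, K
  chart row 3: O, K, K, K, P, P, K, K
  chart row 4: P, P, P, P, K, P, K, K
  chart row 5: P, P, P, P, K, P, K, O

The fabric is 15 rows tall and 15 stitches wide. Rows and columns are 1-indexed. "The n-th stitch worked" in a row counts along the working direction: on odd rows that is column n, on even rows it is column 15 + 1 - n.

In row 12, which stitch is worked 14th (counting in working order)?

Result:
K

Derivation:
For row 12: chart row = ((12-1) mod 5) + 1 = 2; this is a WS (even) row.
Chart row 2 tiled across columns 1-15: K P / P K P P K K P / P K P P
WS: work from column 15 back to column 1 (reverse the tiled row), swapping K<->P (O and / unchanged).
Row 12 as worked: K K P K / K P P K K P K / K P
Counting 14 along the worked row gives K.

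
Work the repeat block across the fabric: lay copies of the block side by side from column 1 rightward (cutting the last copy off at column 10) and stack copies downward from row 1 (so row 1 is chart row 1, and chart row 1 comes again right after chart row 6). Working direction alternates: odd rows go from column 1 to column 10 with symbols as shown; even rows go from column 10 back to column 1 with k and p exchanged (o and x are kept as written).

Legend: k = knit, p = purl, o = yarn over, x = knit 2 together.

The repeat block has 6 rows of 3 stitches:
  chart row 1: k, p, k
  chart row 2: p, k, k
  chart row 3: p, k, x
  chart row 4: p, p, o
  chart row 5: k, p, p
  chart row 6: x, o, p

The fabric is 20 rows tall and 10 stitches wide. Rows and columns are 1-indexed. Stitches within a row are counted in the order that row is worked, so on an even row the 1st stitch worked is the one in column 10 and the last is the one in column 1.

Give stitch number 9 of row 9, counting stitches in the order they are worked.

Stitch:
x

Derivation:
For row 9: chart row = ((9-1) mod 6) + 1 = 3; this is a RS (odd) row.
Chart row 3 tiled across columns 1-10: p k x p k x p k x p
RS: work column 1 to column 10, symbols as charted — the tiled row is the row as worked.
Counting 9 along the worked row gives x.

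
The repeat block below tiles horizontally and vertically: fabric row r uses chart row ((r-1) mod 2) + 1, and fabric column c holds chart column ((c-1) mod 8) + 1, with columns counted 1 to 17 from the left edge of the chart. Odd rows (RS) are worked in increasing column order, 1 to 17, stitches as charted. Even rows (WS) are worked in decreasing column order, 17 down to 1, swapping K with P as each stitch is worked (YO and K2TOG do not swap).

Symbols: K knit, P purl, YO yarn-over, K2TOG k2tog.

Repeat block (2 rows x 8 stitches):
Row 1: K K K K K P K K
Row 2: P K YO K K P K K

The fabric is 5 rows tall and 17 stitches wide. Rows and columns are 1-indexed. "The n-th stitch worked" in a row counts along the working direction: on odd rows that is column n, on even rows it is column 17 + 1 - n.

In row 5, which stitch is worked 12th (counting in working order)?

Row 5 uses chart row ((5-1) mod 2)+1 = 1. Row 5 is odd, so RS.
Chart row 1 tiled across columns 1-17: K K K K K P K K K K K K K P K K K
RS row: no reversal, no swap; stitch n worked = column n.
The 12th stitch worked is K.

Result:
K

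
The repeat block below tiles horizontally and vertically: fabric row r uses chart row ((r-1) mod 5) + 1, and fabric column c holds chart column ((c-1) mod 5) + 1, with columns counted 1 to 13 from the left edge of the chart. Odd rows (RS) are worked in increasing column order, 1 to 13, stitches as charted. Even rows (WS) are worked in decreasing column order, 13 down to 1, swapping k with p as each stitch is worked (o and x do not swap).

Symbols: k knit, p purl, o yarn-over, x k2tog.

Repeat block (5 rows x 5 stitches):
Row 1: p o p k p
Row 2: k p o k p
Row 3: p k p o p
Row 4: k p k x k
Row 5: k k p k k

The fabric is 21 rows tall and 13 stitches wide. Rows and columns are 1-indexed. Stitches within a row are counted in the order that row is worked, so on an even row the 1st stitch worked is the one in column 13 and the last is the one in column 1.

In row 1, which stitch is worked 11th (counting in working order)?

For row 1: chart row = ((1-1) mod 5) + 1 = 1; this is a RS (odd) row.
Chart row 1 tiled across columns 1-13: p o p k p p o p k p p o p
RS row: no reversal, no swap; stitch n worked = column n.
Stitch 11 in working order -> p

Result:
p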